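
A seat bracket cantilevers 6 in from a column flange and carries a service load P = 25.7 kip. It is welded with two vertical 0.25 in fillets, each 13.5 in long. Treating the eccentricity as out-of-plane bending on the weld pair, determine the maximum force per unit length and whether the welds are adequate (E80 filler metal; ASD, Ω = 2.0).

f_max ≈ 2.71 kip/in; adequate

E80XX → F_EXX = 80 ksi.
L_w = 2 × 13.5 = 27 in; section modulus (unit throat) S = 2 × L²/6 = 60.75 in².
Direct shear f_v = P/L_w = 25.7/27 = 0.9519 kip/in.
Moment M = P × e = 25.7 × 6 = 154.2 kip·in; bending f_b = M/S = 2.538 kip/in.
f_max = √(f_v² + f_b²) = √(0.9519² + 2.538²) = 2.711 kip/in.
r_n/Ω = (1/2.0) × 0.6 × 80 × (0.707 × 0.25) = 4.242 kip/in → adequate.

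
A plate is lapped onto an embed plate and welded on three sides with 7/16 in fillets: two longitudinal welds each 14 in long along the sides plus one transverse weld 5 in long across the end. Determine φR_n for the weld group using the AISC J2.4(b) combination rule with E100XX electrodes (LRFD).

φR_n ≈ 459 kips

E100XX → F_EXX = 100 ksi.
t_e = 0.707 × 0.4375 = 0.3093 in.
R_nwl = 0.6 × 100 × 0.3093 × 28 = 519.6 kips (longitudinal, 2 welds).
R_nwt = 0.6 × 100 × 0.3093 × 5 = 92.79 kips (transverse, base value).
(i) R_nwl + R_nwt = 612.4 kips; (ii) 0.85 R_nwl + 1.5 R_nwt = 580.9 kips.
R_n = max = 612.4 kips [governs: (i)]; φR_n = 459.3 kips.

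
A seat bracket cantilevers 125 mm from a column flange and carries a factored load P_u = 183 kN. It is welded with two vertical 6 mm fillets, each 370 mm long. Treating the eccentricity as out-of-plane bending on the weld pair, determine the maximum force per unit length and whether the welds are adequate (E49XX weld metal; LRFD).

E49XX → F_EXX = 490 MPa.
L_w = 2 × 370 = 740 mm; section modulus (unit throat) S = 2 × L²/6 = 45630 mm².
Direct shear f_v = P/L_w = 183×10³/740 = 247.3 N/mm.
Moment M = P × e = 183×10³ × 125 = 22875000 N·mm; bending f_b = M/S = 501.3 N/mm.
f_max = √(f_v² + f_b²) = √(247.3² + 501.3²) = 559 N/mm.
φr_n = 0.75 × 0.6 × 490 × (0.707 × 6) = 935.4 N/mm → adequate.

f_max ≈ 559 N/mm; adequate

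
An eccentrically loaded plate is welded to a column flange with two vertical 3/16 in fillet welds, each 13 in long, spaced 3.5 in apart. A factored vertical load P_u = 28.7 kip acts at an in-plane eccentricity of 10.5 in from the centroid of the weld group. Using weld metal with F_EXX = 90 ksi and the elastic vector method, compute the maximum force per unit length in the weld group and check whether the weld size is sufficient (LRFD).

Total weld length L_w = 26 in. Treat welds as unit-width lines.
Polar moment about centroid: J = 2[d³/12 + d(b/2)²] = 2[13³/12 + 13×1.75²] = 445.8 in³.
Direct shear f_v = P/L_w = 28.7 / 26 = 1.104 kip/in (vertical).
Torsion M = P·e = 28.7 × 10.5 = 301.35 kip·in.
Critical point at (x, y) = (1.75, 6.5) from centroid. f_tx = M·y/J = 4.394 kip/in; f_ty = M·x/J = 1.183 kip/in.
Resultant f_max = √[f_tx² + (f_v + f_ty)²] = √[4.394² + (1.104 + 1.183)²] = 4.953 kip/in.
Capacity per unit length: φr_n = 0.75 × 0.6 × 90 × (0.707 × 0.1875) = 5.369 kip/in.
4.953 ≤ 5.369 → adequate.

f_max ≈ 4.95 kip/in; adequate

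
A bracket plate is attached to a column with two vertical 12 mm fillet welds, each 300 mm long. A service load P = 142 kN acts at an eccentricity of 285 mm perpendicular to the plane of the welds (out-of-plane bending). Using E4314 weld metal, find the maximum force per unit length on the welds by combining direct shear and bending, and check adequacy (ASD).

f_max ≈ 1370 N/mm; NOT adequate

E43XX → F_EXX = 430 MPa.
L_w = 2 × 300 = 600 mm; section modulus (unit throat) S = 2 × L²/6 = 30000 mm².
Direct shear f_v = P/L_w = 142×10³/600 = 236.7 N/mm.
Moment M = P × e = 142×10³ × 285 = 40470000 N·mm; bending f_b = M/S = 1349 N/mm.
f_max = √(f_v² + f_b²) = √(236.7² + 1349²) = 1370 N/mm.
r_n/Ω = (1/2.0) × 0.6 × 430 × (0.707 × 12) = 1094 N/mm → NOT adequate.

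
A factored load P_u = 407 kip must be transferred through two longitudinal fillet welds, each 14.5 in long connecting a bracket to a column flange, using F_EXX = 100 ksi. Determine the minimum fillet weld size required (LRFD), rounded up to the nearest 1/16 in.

w = 1/2 in

Total weld length L = 29 in.
Required throat t_e = P_u / (φ × 0.6 F_EXX × L) = 407 / (0.75 × 0.6 × 100 × 29) = 0.3119 in.
Required leg w = t_e / 0.707 = 0.4411 in → use 1/2 in.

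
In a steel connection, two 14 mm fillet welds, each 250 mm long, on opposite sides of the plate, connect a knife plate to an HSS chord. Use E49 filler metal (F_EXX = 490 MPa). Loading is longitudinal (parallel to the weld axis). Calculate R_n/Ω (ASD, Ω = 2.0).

Effective throat t_e = 0.707 × 14 = 9.898 mm.
Total length L = 500 mm; A_we = 9.898 × 500 = 4949 mm².
F_nw = 0.6 F_EXX = 0.6 × 490 = 294 MPa.
R_n = 294 × 4949 × 10⁻³ = 1455 kN; R_n/Ω = 1455/2.0 = 727.5 kN.

R_n/Ω ≈ 728 kN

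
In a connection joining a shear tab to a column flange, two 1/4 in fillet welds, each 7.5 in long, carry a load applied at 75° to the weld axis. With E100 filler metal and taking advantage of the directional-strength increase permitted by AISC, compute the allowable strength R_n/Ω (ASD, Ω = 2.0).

E100XX → F_EXX = 100 ksi.
t_e = 0.707 × 0.25 = 0.1767 in; A_we = 0.1767 × 15 = 2.651 in².
Directional factor: 1.0 + 0.5 sin^1.5(75°) = 1.475.
F_nw = 0.6 × 100 × 1.475 = 88.48 ksi.
R_n/Ω = (88.48 × 2.651) / 2.0 = 117.3 kips.

R_n/Ω ≈ 117 kips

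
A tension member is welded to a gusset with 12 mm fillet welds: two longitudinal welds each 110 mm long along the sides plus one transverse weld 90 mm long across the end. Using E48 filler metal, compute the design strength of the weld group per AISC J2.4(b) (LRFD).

φR_n ≈ 590 kN

E48XX → F_EXX = 480 MPa.
t_e = 0.707 × 12 = 8.484 mm.
R_nwl = 0.6 × 480 × 8.484 × 220 × 10⁻³ = 537.5 kN (longitudinal, 2 welds).
R_nwt = 0.6 × 480 × 8.484 × 90 × 10⁻³ = 219.9 kN (transverse, base value).
(i) R_nwl + R_nwt = 757.5 kN; (ii) 0.85 R_nwl + 1.5 R_nwt = 786.8 kN.
R_n = max = 786.8 kN [governs: (ii)]; φR_n = 590.1 kN.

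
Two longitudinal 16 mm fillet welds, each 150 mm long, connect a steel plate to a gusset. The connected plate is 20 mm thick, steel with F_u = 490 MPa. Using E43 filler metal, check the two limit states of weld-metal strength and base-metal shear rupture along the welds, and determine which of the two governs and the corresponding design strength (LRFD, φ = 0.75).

E43XX → F_EXX = 430 MPa.
t_e = 0.707 × 16 = 11.31 mm; L = 300 mm.
Weld metal: φR_n = 0.75 × 0.6 × 430 × 11.31 × 300 × 10⁻³ = 656.7 kN.
Base metal (shear rupture): φR_n = 0.75 × 0.6 × 490 × 20 × 300 × 10⁻³ = 1323 kN.
Governing: weld metal.

φR_n ≈ 657 kN (weld metal governs)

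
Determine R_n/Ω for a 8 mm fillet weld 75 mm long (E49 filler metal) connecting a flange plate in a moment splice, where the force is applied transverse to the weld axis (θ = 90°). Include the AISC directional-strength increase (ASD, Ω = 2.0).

R_n/Ω ≈ 93.5 kN

E49XX → F_EXX = 490 MPa.
t_e = 0.707 × 8 = 5.656 mm; A_we = 5.656 × 75 = 424.2 mm².
Directional factor: 1.0 + 0.5 sin^1.5(90°) = 1.5.
F_nw = 0.6 × 490 × 1.5 = 441 MPa.
R_n/Ω = (441 × 424.2) / 2.0 × 10⁻³ = 93.54 kN.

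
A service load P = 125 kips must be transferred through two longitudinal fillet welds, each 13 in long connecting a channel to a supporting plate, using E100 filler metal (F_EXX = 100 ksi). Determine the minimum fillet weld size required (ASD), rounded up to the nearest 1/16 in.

w = 1/4 in

Total weld length L = 26 in.
Required throat t_e = P × Ω / (0.6 F_EXX × L) = 125 × 2.0 / (0.6 × 100 × 26) = 0.1603 in.
Required leg w = t_e / 0.707 = 0.2267 in → use 1/4 in.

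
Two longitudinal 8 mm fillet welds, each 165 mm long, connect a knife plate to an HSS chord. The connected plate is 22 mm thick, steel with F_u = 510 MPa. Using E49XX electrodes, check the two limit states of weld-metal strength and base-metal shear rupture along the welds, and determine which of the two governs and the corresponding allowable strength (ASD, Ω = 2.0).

R_n/Ω ≈ 274 kN (weld metal governs)

E49XX → F_EXX = 490 MPa.
t_e = 0.707 × 8 = 5.656 mm; L = 330 mm.
Weld metal: R_n/Ω = (1/2.0) × 0.6 × 490 × 5.656 × 330 × 10⁻³ = 274.4 kN.
Base metal (shear rupture): R_n/Ω = (1/2.0) × 0.6 × 510 × 22 × 330 × 10⁻³ = 1111 kN.
Governing: weld metal.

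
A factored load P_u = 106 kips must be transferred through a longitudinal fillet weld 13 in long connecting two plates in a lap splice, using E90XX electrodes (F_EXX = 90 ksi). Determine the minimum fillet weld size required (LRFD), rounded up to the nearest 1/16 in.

w = 5/16 in

Total weld length L = 13 in.
Required throat t_e = P_u / (φ × 0.6 F_EXX × L) = 106 / (0.75 × 0.6 × 90 × 13) = 0.2013 in.
Required leg w = t_e / 0.707 = 0.2848 in → use 5/16 in.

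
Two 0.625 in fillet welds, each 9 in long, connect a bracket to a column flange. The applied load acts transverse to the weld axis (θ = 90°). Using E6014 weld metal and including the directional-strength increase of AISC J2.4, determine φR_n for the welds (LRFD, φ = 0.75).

φR_n ≈ 322 kip

E60XX → F_EXX = 60 ksi.
t_e = 0.707 × 0.625 = 0.4419 in; A_we = 0.4419 × 18 = 7.954 in².
Directional factor: 1.0 + 0.5 sin^1.5(90°) = 1.5.
F_nw = 0.6 × 60 × 1.5 = 54 ksi.
φR_n = 0.75 × 54 × 7.954 = 322.1 kip.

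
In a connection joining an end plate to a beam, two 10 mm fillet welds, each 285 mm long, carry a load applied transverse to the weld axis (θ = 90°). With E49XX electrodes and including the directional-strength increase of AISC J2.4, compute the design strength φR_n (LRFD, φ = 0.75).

φR_n ≈ 1330 kN

E49XX → F_EXX = 490 MPa.
t_e = 0.707 × 10 = 7.07 mm; A_we = 7.07 × 570 = 4030 mm².
Directional factor: 1.0 + 0.5 sin^1.5(90°) = 1.5.
F_nw = 0.6 × 490 × 1.5 = 441 MPa.
φR_n = 0.75 × 441 × 4030 × 10⁻³ = 1333 kN.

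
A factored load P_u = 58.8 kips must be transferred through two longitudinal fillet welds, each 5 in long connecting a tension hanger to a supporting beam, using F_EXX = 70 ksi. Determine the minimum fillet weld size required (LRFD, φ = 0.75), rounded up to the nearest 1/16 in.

Total weld length L = 10 in.
Required throat t_e = P_u / (φ × 0.6 F_EXX × L) = 58.8 / (0.75 × 0.6 × 70 × 10) = 0.1867 in.
Required leg w = t_e / 0.707 = 0.264 in → use 5/16 in.

w = 5/16 in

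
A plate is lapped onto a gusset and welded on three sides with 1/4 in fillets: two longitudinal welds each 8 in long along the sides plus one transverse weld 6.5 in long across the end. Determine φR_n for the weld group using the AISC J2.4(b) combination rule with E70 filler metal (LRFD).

E70XX → F_EXX = 70 ksi.
t_e = 0.707 × 0.25 = 0.1767 in.
R_nwl = 0.6 × 70 × 0.1767 × 16 = 118.8 kip (longitudinal, 2 welds).
R_nwt = 0.6 × 70 × 0.1767 × 6.5 = 48.25 kip (transverse, base value).
(i) R_nwl + R_nwt = 167 kip; (ii) 0.85 R_nwl + 1.5 R_nwt = 173.3 kip.
R_n = max = 173.3 kip [governs: (ii)]; φR_n = 130 kip.

φR_n ≈ 130 kip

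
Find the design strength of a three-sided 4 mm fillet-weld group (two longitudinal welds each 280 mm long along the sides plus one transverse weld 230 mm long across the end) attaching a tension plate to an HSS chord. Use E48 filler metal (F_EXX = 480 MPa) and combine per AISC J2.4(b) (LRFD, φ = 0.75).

φR_n ≈ 502 kN

t_e = 0.707 × 4 = 2.828 mm.
R_nwl = 0.6 × 480 × 2.828 × 560 × 10⁻³ = 456.1 kN (longitudinal, 2 welds).
R_nwt = 0.6 × 480 × 2.828 × 230 × 10⁻³ = 187.3 kN (transverse, base value).
(i) R_nwl + R_nwt = 643.4 kN; (ii) 0.85 R_nwl + 1.5 R_nwt = 668.7 kN.
R_n = max = 668.7 kN [governs: (ii)]; φR_n = 501.5 kN.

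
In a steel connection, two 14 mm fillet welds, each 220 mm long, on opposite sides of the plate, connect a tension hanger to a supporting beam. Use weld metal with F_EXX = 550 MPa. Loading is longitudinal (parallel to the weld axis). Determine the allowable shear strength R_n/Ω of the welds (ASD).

R_n/Ω ≈ 719 kN

Effective throat t_e = 0.707 × 14 = 9.898 mm.
Total length L = 440 mm; A_we = 9.898 × 440 = 4355 mm².
F_nw = 0.6 F_EXX = 0.6 × 550 = 330 MPa.
R_n = 330 × 4355 × 10⁻³ = 1437 kN; R_n/Ω = 1437/2.0 = 718.6 kN.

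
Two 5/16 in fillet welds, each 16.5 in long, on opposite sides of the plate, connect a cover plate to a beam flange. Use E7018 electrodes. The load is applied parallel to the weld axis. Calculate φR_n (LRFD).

E70XX → F_EXX = 70 ksi.
Effective throat t_e = 0.707 × 0.3125 = 0.2209 in.
Total length L = 33 in; A_we = 0.2209 × 33 = 7.291 in².
F_nw = 0.6 F_EXX = 0.6 × 70 = 42 ksi.
φR_n = 0.75 × 42 × 7.291 = 229.7 kips.

φR_n ≈ 230 kips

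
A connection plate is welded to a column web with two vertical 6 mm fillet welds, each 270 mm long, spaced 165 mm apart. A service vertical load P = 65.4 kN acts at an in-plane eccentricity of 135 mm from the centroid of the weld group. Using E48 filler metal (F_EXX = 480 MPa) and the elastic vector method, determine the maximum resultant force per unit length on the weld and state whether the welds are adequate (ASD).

Total weld length L_w = 540 mm. Treat welds as unit-width lines.
Polar moment about centroid: J = 2[d³/12 + d(b/2)²] = 2[270³/12 + 270×82.5²] = 6956000 mm³.
Direct shear f_v = P/L_w = 65.4×10³ / 540 = 121.1 N/mm (vertical).
Torsion M = P·e = 65.4×10³ × 135 = 8829000 N·mm.
Critical point at (x, y) = (82.5, 135) from centroid. f_tx = M·y/J = 171.4 N/mm; f_ty = M·x/J = 104.7 N/mm.
Resultant f_max = √[f_tx² + (f_v + f_ty)²] = √[171.4² + (121.1 + 104.7)²] = 283.5 N/mm.
Capacity per unit length: r_n/Ω = (1/2.0) × 0.6 × 480 × (0.707 × 6) = 610.8 N/mm.
283.5 ≤ 610.8 → adequate.

f_max ≈ 283 N/mm; adequate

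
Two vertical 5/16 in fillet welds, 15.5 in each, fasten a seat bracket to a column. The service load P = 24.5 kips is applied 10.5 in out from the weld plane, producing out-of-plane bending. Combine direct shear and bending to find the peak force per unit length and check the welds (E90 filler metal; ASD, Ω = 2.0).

f_max ≈ 3.31 kip/in; adequate

E90XX → F_EXX = 90 ksi.
L_w = 2 × 15.5 = 31 in; section modulus (unit throat) S = 2 × L²/6 = 80.08 in².
Direct shear f_v = P/L_w = 24.5/31 = 0.7903 kip/in.
Moment M = P × e = 24.5 × 10.5 = 257.25 kip·in; bending f_b = M/S = 3.212 kip/in.
f_max = √(f_v² + f_b²) = √(0.7903² + 3.212²) = 3.308 kip/in.
r_n/Ω = (1/2.0) × 0.6 × 90 × (0.707 × 0.3125) = 5.965 kip/in → adequate.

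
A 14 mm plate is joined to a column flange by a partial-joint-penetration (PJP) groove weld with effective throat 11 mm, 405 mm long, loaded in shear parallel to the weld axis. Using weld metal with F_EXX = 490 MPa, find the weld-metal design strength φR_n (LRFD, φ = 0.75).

φR_n ≈ 982 kN

Effective throat (given) t_e = 11 mm.
A_we = 11 × 405 = 4455 mm².
F_nw = 0.6 F_EXX = 294 MPa.
φR_n = 0.75 × 294 × 4455 × 10⁻³ = 982.3 kN.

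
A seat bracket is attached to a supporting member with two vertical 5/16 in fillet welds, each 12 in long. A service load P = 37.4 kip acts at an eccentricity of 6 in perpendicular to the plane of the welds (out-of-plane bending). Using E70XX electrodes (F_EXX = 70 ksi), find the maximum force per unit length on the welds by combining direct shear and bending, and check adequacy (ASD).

L_w = 2 × 12 = 24 in; section modulus (unit throat) S = 2 × L²/6 = 48 in².
Direct shear f_v = P/L_w = 37.4/24 = 1.558 kip/in.
Moment M = P × e = 37.4 × 6 = 224.4 kip·in; bending f_b = M/S = 4.675 kip/in.
f_max = √(f_v² + f_b²) = √(1.558² + 4.675²) = 4.928 kip/in.
r_n/Ω = (1/2.0) × 0.6 × 70 × (0.707 × 0.3125) = 4.64 kip/in → NOT adequate.

f_max ≈ 4.93 kip/in; NOT adequate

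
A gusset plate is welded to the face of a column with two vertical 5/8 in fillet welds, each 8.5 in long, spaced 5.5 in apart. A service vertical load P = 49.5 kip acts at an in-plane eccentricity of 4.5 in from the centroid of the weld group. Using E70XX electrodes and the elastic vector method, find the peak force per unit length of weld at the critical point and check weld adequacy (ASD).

f_max ≈ 6.91 kip/in; adequate

E70XX → F_EXX = 70 ksi.
Total weld length L_w = 17 in. Treat welds as unit-width lines.
Polar moment about centroid: J = 2[d³/12 + d(b/2)²] = 2[8.5³/12 + 8.5×2.75²] = 230.9 in³.
Direct shear f_v = P/L_w = 49.5 / 17 = 2.912 kip/in (vertical).
Torsion M = P·e = 49.5 × 4.5 = 222.75 kip·in.
Critical point at (x, y) = (2.75, 4.25) from centroid. f_tx = M·y/J = 4.1 kip/in; f_ty = M·x/J = 2.653 kip/in.
Resultant f_max = √[f_tx² + (f_v + f_ty)²] = √[4.1² + (2.912 + 2.653)²] = 6.912 kip/in.
Capacity per unit length: r_n/Ω = (1/2.0) × 0.6 × 70 × (0.707 × 0.625) = 9.279 kip/in.
6.912 ≤ 9.279 → adequate.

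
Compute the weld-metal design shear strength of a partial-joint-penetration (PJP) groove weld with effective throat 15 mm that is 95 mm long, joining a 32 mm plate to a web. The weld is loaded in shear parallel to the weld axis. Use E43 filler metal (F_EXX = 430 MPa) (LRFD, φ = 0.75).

Effective throat (given) t_e = 15 mm.
A_we = 15 × 95 = 1425 mm².
F_nw = 0.6 F_EXX = 258 MPa.
φR_n = 0.75 × 258 × 1425 × 10⁻³ = 275.7 kN.

φR_n ≈ 276 kN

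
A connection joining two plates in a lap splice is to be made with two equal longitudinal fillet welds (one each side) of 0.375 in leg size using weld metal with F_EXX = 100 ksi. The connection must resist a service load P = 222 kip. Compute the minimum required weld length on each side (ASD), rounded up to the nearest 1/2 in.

Throat t_e = 0.707 × 0.375 = 0.2651 in.
r_n/Ω = (0.6 × 100 × 0.2651) / 2.0 = 7.954 kip/in.
L_req = P / (r_n/Ω) = 222 / 7.954 = 27.91 in total.
Per side: 27.91 / 2 = 13.96 in.
Round up → use L = 14 in on each side.

L = 14 in on each side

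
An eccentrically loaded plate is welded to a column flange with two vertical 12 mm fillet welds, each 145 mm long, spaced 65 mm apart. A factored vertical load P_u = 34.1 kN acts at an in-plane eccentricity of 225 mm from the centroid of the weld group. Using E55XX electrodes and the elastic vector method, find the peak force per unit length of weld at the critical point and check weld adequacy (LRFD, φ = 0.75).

E55XX → F_EXX = 550 MPa.
Total weld length L_w = 290 mm. Treat welds as unit-width lines.
Polar moment about centroid: J = 2[d³/12 + d(b/2)²] = 2[145³/12 + 145×32.5²] = 814400 mm³.
Direct shear f_v = P/L_w = 34.1×10³ / 290 = 117.6 N/mm (vertical).
Torsion M = P·e = 34.1×10³ × 225 = 7672500 N·mm.
Critical point at (x, y) = (32.5, 72.5) from centroid. f_tx = M·y/J = 683 N/mm; f_ty = M·x/J = 306.2 N/mm.
Resultant f_max = √[f_tx² + (f_v + f_ty)²] = √[683² + (117.6 + 306.2)²] = 803.8 N/mm.
Capacity per unit length: φr_n = 0.75 × 0.6 × 550 × (0.707 × 12) = 2100 N/mm.
803.8 ≤ 2100 → adequate.

f_max ≈ 804 N/mm; adequate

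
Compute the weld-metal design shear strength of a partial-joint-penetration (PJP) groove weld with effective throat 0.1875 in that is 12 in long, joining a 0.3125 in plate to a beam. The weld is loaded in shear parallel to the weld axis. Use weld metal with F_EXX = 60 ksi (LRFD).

φR_n ≈ 60.8 kip

Effective throat (given) t_e = 0.1875 in.
A_we = 0.1875 × 12 = 2.25 in².
F_nw = 0.6 F_EXX = 36 ksi.
φR_n = 0.75 × 36 × 2.25 = 60.75 kip.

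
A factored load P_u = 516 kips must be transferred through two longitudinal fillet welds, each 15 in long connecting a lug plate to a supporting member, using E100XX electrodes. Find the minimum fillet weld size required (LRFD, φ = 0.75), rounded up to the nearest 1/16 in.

w = 9/16 in

E100XX → F_EXX = 100 ksi.
Total weld length L = 30 in.
Required throat t_e = P_u / (φ × 0.6 F_EXX × L) = 516 / (0.75 × 0.6 × 100 × 30) = 0.3822 in.
Required leg w = t_e / 0.707 = 0.5406 in → use 9/16 in.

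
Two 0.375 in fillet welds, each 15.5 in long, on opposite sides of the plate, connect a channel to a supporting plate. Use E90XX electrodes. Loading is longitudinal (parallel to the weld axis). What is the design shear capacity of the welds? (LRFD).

E90XX → F_EXX = 90 ksi.
Effective throat t_e = 0.707 × 0.375 = 0.2651 in.
Total length L = 31 in; A_we = 0.2651 × 31 = 8.219 in².
F_nw = 0.6 F_EXX = 0.6 × 90 = 54 ksi.
φR_n = 0.75 × 54 × 8.219 = 332.9 kip.

φR_n ≈ 333 kip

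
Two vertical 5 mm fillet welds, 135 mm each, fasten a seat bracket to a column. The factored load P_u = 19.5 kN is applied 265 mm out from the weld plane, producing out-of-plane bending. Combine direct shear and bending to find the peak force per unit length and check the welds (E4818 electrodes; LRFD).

f_max ≈ 854 N/mm; NOT adequate

E48XX → F_EXX = 480 MPa.
L_w = 2 × 135 = 270 mm; section modulus (unit throat) S = 2 × L²/6 = 6075 mm².
Direct shear f_v = P/L_w = 19.5×10³/270 = 72.22 N/mm.
Moment M = P × e = 19.5×10³ × 265 = 5167500 N·mm; bending f_b = M/S = 850.6 N/mm.
f_max = √(f_v² + f_b²) = √(72.22² + 850.6²) = 853.7 N/mm.
φr_n = 0.75 × 0.6 × 480 × (0.707 × 5) = 763.6 N/mm → NOT adequate.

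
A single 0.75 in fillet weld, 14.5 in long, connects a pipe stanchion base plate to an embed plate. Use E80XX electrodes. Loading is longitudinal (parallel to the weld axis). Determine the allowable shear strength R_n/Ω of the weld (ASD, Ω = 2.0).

E80XX → F_EXX = 80 ksi.
Effective throat t_e = 0.707 × 0.75 = 0.5302 in.
Total length L = 14.5 in; A_we = 0.5302 × 14.5 = 7.689 in².
F_nw = 0.6 F_EXX = 0.6 × 80 = 48 ksi.
R_n = 48 × 7.689 = 369.1 kips; R_n/Ω = 369.1/2.0 = 184.5 kips.

R_n/Ω ≈ 185 kips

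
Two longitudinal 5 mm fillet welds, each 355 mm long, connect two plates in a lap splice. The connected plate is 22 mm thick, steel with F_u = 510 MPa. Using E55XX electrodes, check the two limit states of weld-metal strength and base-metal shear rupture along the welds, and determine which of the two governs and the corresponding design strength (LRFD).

E55XX → F_EXX = 550 MPa.
t_e = 0.707 × 5 = 3.535 mm; L = 710 mm.
Weld metal: φR_n = 0.75 × 0.6 × 550 × 3.535 × 710 × 10⁻³ = 621.2 kN.
Base metal (shear rupture): φR_n = 0.75 × 0.6 × 510 × 22 × 710 × 10⁻³ = 3585 kN.
Governing: weld metal.

φR_n ≈ 621 kN (weld metal governs)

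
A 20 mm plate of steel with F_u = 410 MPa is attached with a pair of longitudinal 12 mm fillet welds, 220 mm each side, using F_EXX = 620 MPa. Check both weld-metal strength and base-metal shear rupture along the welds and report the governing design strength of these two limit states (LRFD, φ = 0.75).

t_e = 0.707 × 12 = 8.484 mm; L = 440 mm.
Weld metal: φR_n = 0.75 × 0.6 × 620 × 8.484 × 440 × 10⁻³ = 1041 kN.
Base metal (shear rupture): φR_n = 0.75 × 0.6 × 410 × 20 × 440 × 10⁻³ = 1624 kN.
Governing: weld metal.

φR_n ≈ 1040 kN (weld metal governs)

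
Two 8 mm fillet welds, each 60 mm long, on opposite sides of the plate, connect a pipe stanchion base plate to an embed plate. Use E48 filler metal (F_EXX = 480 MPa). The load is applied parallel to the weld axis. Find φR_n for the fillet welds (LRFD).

Effective throat t_e = 0.707 × 8 = 5.656 mm.
Total length L = 120 mm; A_we = 5.656 × 120 = 678.7 mm².
F_nw = 0.6 F_EXX = 0.6 × 480 = 288 MPa.
φR_n = 0.75 × 288 × 678.7 × 10⁻³ = 146.6 kN.

φR_n ≈ 147 kN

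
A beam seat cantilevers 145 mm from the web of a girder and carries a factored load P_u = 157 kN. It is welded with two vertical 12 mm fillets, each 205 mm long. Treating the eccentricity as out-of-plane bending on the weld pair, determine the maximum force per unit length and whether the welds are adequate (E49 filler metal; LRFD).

E49XX → F_EXX = 490 MPa.
L_w = 2 × 205 = 410 mm; section modulus (unit throat) S = 2 × L²/6 = 14010 mm².
Direct shear f_v = P/L_w = 157×10³/410 = 382.9 N/mm.
Moment M = P × e = 157×10³ × 145 = 22765000 N·mm; bending f_b = M/S = 1625 N/mm.
f_max = √(f_v² + f_b²) = √(382.9² + 1625²) = 1670 N/mm.
φr_n = 0.75 × 0.6 × 490 × (0.707 × 12) = 1871 N/mm → adequate.

f_max ≈ 1670 N/mm; adequate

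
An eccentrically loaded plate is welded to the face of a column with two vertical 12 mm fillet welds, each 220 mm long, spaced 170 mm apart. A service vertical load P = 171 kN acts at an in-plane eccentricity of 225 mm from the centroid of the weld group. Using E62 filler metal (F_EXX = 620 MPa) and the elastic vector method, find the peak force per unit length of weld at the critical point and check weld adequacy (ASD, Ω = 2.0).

f_max ≈ 1350 N/mm; adequate

Total weld length L_w = 440 mm. Treat welds as unit-width lines.
Polar moment about centroid: J = 2[d³/12 + d(b/2)²] = 2[220³/12 + 220×85²] = 4954000 mm³.
Direct shear f_v = P/L_w = 171×10³ / 440 = 388.6 N/mm (vertical).
Torsion M = P·e = 171×10³ × 225 = 38475000 N·mm.
Critical point at (x, y) = (85, 110) from centroid. f_tx = M·y/J = 854.4 N/mm; f_ty = M·x/J = 660.2 N/mm.
Resultant f_max = √[f_tx² + (f_v + f_ty)²] = √[854.4² + (388.6 + 660.2)²] = 1353 N/mm.
Capacity per unit length: r_n/Ω = (1/2.0) × 0.6 × 620 × (0.707 × 12) = 1578 N/mm.
1353 ≤ 1578 → adequate.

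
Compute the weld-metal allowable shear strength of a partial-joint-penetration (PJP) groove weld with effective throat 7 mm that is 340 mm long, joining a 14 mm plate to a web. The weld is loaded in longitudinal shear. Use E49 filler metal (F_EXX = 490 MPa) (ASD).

Effective throat (given) t_e = 7 mm.
A_we = 7 × 340 = 2380 mm².
F_nw = 0.6 F_EXX = 294 MPa.
R_n/Ω = (294 × 2380) / 2.0 × 10⁻³ = 349.9 kN.

R_n/Ω ≈ 350 kN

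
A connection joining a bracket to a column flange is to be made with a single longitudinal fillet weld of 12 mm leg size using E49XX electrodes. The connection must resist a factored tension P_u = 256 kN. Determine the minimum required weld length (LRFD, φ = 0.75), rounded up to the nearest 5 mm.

E49XX → F_EXX = 490 MPa.
Throat t_e = 0.707 × 12 = 8.484 mm.
φr_n = 0.75 × 0.6 × 490 × 8.484 × 10⁻³ = 1.871 kN/mm.
L_req = P_u / φr_n = 256 / 1.871 = 136.8 mm total.
Round up → use L = 140 mm.

L = 140 mm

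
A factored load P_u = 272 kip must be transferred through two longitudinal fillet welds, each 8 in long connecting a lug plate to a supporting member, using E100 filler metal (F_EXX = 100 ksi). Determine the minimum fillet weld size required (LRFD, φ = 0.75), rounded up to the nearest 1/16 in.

w = 9/16 in

Total weld length L = 16 in.
Required throat t_e = P_u / (φ × 0.6 F_EXX × L) = 272 / (0.75 × 0.6 × 100 × 16) = 0.3778 in.
Required leg w = t_e / 0.707 = 0.5343 in → use 9/16 in.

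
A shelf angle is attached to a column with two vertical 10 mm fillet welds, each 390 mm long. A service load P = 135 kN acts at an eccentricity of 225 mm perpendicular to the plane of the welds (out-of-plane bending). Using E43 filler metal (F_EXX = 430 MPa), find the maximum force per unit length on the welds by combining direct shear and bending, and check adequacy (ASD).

L_w = 2 × 390 = 780 mm; section modulus (unit throat) S = 2 × L²/6 = 50700 mm².
Direct shear f_v = P/L_w = 135×10³/780 = 173.1 N/mm.
Moment M = P × e = 135×10³ × 225 = 30375000 N·mm; bending f_b = M/S = 599.1 N/mm.
f_max = √(f_v² + f_b²) = √(173.1² + 599.1²) = 623.6 N/mm.
r_n/Ω = (1/2.0) × 0.6 × 430 × (0.707 × 10) = 912 N/mm → adequate.

f_max ≈ 624 N/mm; adequate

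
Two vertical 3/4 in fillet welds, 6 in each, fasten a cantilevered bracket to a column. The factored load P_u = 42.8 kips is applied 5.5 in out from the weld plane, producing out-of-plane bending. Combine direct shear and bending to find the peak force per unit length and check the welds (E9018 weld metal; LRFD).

f_max ≈ 19.9 kip/in; adequate

E90XX → F_EXX = 90 ksi.
L_w = 2 × 6 = 12 in; section modulus (unit throat) S = 2 × L²/6 = 12 in².
Direct shear f_v = P/L_w = 42.8/12 = 3.567 kip/in.
Moment M = P × e = 42.8 × 5.5 = 235.4 kip·in; bending f_b = M/S = 19.62 kip/in.
f_max = √(f_v² + f_b²) = √(3.567² + 19.62²) = 19.94 kip/in.
φr_n = 0.75 × 0.6 × 90 × (0.707 × 0.75) = 21.48 kip/in → adequate.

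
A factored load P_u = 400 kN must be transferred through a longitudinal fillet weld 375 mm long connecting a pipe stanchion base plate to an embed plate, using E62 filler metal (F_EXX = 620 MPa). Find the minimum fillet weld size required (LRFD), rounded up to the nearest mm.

w = 6 mm

Total weld length L = 375 mm.
Required throat t_e = P_u / (φ × 0.6 F_EXX × L) = 400 / (0.75 × 0.6 × 620 × 375 × 10⁻³) = 3.823 mm.
Required leg w = t_e / 0.707 = 5.408 mm → use 6 mm.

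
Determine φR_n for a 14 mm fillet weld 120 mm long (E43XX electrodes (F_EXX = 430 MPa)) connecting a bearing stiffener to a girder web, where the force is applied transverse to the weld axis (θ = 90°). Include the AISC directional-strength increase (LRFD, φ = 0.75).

t_e = 0.707 × 14 = 9.898 mm; A_we = 9.898 × 120 = 1188 mm².
Directional factor: 1.0 + 0.5 sin^1.5(90°) = 1.5.
F_nw = 0.6 × 430 × 1.5 = 387 MPa.
φR_n = 0.75 × 387 × 1188 × 10⁻³ = 344.7 kN.

φR_n ≈ 345 kN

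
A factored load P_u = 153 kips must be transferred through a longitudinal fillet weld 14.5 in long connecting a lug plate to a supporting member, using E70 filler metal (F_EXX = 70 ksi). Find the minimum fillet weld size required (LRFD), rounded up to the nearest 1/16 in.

Total weld length L = 14.5 in.
Required throat t_e = P_u / (φ × 0.6 F_EXX × L) = 153 / (0.75 × 0.6 × 70 × 14.5) = 0.335 in.
Required leg w = t_e / 0.707 = 0.4738 in → use 1/2 in.

w = 1/2 in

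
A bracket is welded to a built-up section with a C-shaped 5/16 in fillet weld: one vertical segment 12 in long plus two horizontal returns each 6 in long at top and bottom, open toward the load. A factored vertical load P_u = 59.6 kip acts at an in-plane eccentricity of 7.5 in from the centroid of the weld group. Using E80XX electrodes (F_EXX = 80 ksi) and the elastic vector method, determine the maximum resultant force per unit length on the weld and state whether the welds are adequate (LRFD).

f_max ≈ 6.82 kip/in; adequate

Total weld length L_w = 24 in. Treat welds as unit-width lines.
Centroid: x̄ = 2×6×3 / 24 = 1.5 in from the vertical weld.
Polar moment about centroid: J = I_x + I_y = [12³/12 + 2×6×6²] + [12×1.5² + 2(6³/12 + 6×1.5²)] = 666 in³.
Direct shear f_v = P/L_w = 59.6 / 24 = 2.483 kip/in (vertical).
Torsion M = P·e = 59.6 × 7.5 = 447 kip·in.
Critical point at (x, y) = (4.5, 6) from centroid. f_tx = M·y/J = 4.027 kip/in; f_ty = M·x/J = 3.02 kip/in.
Resultant f_max = √[f_tx² + (f_v + f_ty)²] = √[4.027² + (2.483 + 3.02)²] = 6.82 kip/in.
Capacity per unit length: φr_n = 0.75 × 0.6 × 80 × (0.707 × 0.3125) = 7.954 kip/in.
6.82 ≤ 7.954 → adequate.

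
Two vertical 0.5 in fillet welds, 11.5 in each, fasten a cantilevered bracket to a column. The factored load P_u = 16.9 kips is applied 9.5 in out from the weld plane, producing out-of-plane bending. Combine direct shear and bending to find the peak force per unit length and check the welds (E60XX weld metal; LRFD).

E60XX → F_EXX = 60 ksi.
L_w = 2 × 11.5 = 23 in; section modulus (unit throat) S = 2 × L²/6 = 44.08 in².
Direct shear f_v = P/L_w = 16.9/23 = 0.7348 kip/in.
Moment M = P × e = 16.9 × 9.5 = 160.55 kip·in; bending f_b = M/S = 3.642 kip/in.
f_max = √(f_v² + f_b²) = √(0.7348² + 3.642²) = 3.715 kip/in.
φr_n = 0.75 × 0.6 × 60 × (0.707 × 0.5) = 9.544 kip/in → adequate.

f_max ≈ 3.72 kip/in; adequate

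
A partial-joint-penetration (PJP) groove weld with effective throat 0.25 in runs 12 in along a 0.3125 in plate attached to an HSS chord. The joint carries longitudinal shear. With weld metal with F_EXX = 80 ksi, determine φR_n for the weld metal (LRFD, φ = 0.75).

Effective throat (given) t_e = 0.25 in.
A_we = 0.25 × 12 = 3 in².
F_nw = 0.6 F_EXX = 48 ksi.
φR_n = 0.75 × 48 × 3 = 108 kips.

φR_n ≈ 108 kips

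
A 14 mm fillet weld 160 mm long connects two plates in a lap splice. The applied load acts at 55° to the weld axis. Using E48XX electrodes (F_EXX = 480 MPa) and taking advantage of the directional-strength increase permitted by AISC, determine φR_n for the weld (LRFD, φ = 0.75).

φR_n ≈ 469 kN

t_e = 0.707 × 14 = 9.898 mm; A_we = 9.898 × 160 = 1584 mm².
Directional factor: 1.0 + 0.5 sin^1.5(55°) = 1.371.
F_nw = 0.6 × 480 × 1.371 = 394.8 MPa.
φR_n = 0.75 × 394.8 × 1584 × 10⁻³ = 468.9 kN.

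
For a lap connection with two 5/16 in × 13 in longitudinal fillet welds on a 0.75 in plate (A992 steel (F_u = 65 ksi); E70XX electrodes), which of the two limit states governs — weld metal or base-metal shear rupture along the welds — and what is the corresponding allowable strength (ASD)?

E70XX → F_EXX = 70 ksi.
t_e = 0.707 × 0.3125 = 0.2209 in; L = 26 in.
Weld metal: R_n/Ω = (1/2.0) × 0.6 × 70 × 0.2209 × 26 = 120.6 kips.
Base metal (shear rupture): R_n/Ω = (1/2.0) × 0.6 × 65 × 0.75 × 26 = 380.2 kips.
Governing: weld metal.

R_n/Ω ≈ 121 kips (weld metal governs)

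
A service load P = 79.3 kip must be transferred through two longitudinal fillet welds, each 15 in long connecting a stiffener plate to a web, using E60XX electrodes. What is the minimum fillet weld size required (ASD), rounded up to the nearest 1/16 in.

w = 1/4 in

E60XX → F_EXX = 60 ksi.
Total weld length L = 30 in.
Required throat t_e = P × Ω / (0.6 F_EXX × L) = 79.3 × 2.0 / (0.6 × 60 × 30) = 0.1469 in.
Required leg w = t_e / 0.707 = 0.2077 in → use 1/4 in.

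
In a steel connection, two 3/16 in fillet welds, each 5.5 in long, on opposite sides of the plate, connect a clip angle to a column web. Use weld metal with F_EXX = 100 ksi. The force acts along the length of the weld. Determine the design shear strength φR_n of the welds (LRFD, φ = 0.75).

Effective throat t_e = 0.707 × 0.1875 = 0.1326 in.
Total length L = 11 in; A_we = 0.1326 × 11 = 1.458 in².
F_nw = 0.6 F_EXX = 0.6 × 100 = 60 ksi.
φR_n = 0.75 × 60 × 1.458 = 65.62 kips.

φR_n ≈ 65.6 kips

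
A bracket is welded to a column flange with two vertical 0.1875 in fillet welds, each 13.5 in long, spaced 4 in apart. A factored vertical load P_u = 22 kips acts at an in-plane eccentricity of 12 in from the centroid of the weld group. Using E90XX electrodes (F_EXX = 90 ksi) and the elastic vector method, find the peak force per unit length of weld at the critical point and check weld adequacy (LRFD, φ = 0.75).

Total weld length L_w = 27 in. Treat welds as unit-width lines.
Polar moment about centroid: J = 2[d³/12 + d(b/2)²] = 2[13.5³/12 + 13.5×2²] = 518.1 in³.
Direct shear f_v = P/L_w = 22 / 27 = 0.8148 kip/in (vertical).
Torsion M = P·e = 22 × 12 = 264 kip·in.
Critical point at (x, y) = (2, 6.75) from centroid. f_tx = M·y/J = 3.44 kip/in; f_ty = M·x/J = 1.019 kip/in.
Resultant f_max = √[f_tx² + (f_v + f_ty)²] = √[3.44² + (0.8148 + 1.019)²] = 3.898 kip/in.
Capacity per unit length: φr_n = 0.75 × 0.6 × 90 × (0.707 × 0.1875) = 5.369 kip/in.
3.898 ≤ 5.369 → adequate.

f_max ≈ 3.9 kip/in; adequate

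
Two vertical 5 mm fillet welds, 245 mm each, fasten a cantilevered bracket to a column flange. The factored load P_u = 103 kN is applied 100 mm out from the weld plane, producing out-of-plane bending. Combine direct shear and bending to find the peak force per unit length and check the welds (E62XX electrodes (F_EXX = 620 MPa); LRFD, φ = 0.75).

L_w = 2 × 245 = 490 mm; section modulus (unit throat) S = 2 × L²/6 = 20010 mm².
Direct shear f_v = P/L_w = 103×10³/490 = 210.2 N/mm.
Moment M = P × e = 103×10³ × 100 = 10300000 N·mm; bending f_b = M/S = 514.8 N/mm.
f_max = √(f_v² + f_b²) = √(210.2² + 514.8²) = 556 N/mm.
φr_n = 0.75 × 0.6 × 620 × (0.707 × 5) = 986.3 N/mm → adequate.

f_max ≈ 556 N/mm; adequate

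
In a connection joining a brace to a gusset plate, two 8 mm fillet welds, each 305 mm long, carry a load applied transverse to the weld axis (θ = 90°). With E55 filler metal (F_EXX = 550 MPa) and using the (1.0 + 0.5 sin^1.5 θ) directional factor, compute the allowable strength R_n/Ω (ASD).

t_e = 0.707 × 8 = 5.656 mm; A_we = 5.656 × 610 = 3450 mm².
Directional factor: 1.0 + 0.5 sin^1.5(90°) = 1.5.
F_nw = 0.6 × 550 × 1.5 = 495 MPa.
R_n/Ω = (495 × 3450) / 2.0 × 10⁻³ = 853.9 kN.

R_n/Ω ≈ 854 kN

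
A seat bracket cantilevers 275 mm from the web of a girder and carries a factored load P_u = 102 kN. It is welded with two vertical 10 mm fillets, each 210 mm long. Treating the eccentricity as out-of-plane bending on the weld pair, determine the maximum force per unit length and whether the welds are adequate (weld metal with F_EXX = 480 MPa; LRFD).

f_max ≈ 1920 N/mm; NOT adequate

L_w = 2 × 210 = 420 mm; section modulus (unit throat) S = 2 × L²/6 = 14700 mm².
Direct shear f_v = P/L_w = 102×10³/420 = 242.9 N/mm.
Moment M = P × e = 102×10³ × 275 = 28050000 N·mm; bending f_b = M/S = 1908 N/mm.
f_max = √(f_v² + f_b²) = √(242.9² + 1908²) = 1924 N/mm.
φr_n = 0.75 × 0.6 × 480 × (0.707 × 10) = 1527 N/mm → NOT adequate.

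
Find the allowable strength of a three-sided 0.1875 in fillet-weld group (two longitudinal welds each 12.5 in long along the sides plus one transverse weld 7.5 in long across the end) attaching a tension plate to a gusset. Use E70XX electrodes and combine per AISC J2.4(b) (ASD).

R_n/Ω ≈ 90.5 kip

E70XX → F_EXX = 70 ksi.
t_e = 0.707 × 0.1875 = 0.1326 in.
R_nwl = 0.6 × 70 × 0.1326 × 25 = 139.2 kip (longitudinal, 2 welds).
R_nwt = 0.6 × 70 × 0.1326 × 7.5 = 41.76 kip (transverse, base value).
(i) R_nwl + R_nwt = 180.9 kip; (ii) 0.85 R_nwl + 1.5 R_nwt = 180.9 kip.
R_n = max = 180.9 kip [governs: (i)]; R_n/Ω = 90.47 kip.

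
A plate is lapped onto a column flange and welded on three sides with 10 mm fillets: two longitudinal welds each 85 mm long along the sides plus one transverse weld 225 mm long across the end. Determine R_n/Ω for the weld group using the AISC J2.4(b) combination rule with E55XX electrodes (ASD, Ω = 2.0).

E55XX → F_EXX = 550 MPa.
t_e = 0.707 × 10 = 7.07 mm.
R_nwl = 0.6 × 550 × 7.07 × 170 × 10⁻³ = 396.6 kN (longitudinal, 2 welds).
R_nwt = 0.6 × 550 × 7.07 × 225 × 10⁻³ = 524.9 kN (transverse, base value).
(i) R_nwl + R_nwt = 921.6 kN; (ii) 0.85 R_nwl + 1.5 R_nwt = 1125 kN.
R_n = max = 1125 kN [governs: (ii)]; R_n/Ω = 562.3 kN.

R_n/Ω ≈ 562 kN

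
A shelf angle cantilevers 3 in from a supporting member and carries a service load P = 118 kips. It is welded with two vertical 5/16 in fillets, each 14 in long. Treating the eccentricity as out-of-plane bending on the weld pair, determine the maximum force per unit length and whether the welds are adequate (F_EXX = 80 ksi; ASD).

L_w = 2 × 14 = 28 in; section modulus (unit throat) S = 2 × L²/6 = 65.33 in².
Direct shear f_v = P/L_w = 118/28 = 4.214 kip/in.
Moment M = P × e = 118 × 3 = 354 kip·in; bending f_b = M/S = 5.418 kip/in.
f_max = √(f_v² + f_b²) = √(4.214² + 5.418²) = 6.864 kip/in.
r_n/Ω = (1/2.0) × 0.6 × 80 × (0.707 × 0.3125) = 5.302 kip/in → NOT adequate.

f_max ≈ 6.86 kip/in; NOT adequate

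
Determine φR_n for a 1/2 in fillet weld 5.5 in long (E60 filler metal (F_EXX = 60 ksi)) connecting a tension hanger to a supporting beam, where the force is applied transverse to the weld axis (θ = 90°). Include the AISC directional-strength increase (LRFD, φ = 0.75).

t_e = 0.707 × 0.5 = 0.3535 in; A_we = 0.3535 × 5.5 = 1.944 in².
Directional factor: 1.0 + 0.5 sin^1.5(90°) = 1.5.
F_nw = 0.6 × 60 × 1.5 = 54 ksi.
φR_n = 0.75 × 54 × 1.944 = 78.74 kips.

φR_n ≈ 78.7 kips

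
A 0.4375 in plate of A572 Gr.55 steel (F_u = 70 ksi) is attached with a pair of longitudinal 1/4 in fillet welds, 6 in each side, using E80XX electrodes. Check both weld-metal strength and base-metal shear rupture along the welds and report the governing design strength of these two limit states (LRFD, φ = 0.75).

φR_n ≈ 76.4 kip (weld metal governs)

E80XX → F_EXX = 80 ksi.
t_e = 0.707 × 0.25 = 0.1767 in; L = 12 in.
Weld metal: φR_n = 0.75 × 0.6 × 80 × 0.1767 × 12 = 76.36 kip.
Base metal (shear rupture): φR_n = 0.75 × 0.6 × 70 × 0.4375 × 12 = 165.4 kip.
Governing: weld metal.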